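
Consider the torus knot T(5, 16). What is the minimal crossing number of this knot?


For a torus knot T(p, q) with gcd(p,q)=1,
the crossing number is min(p*(q-1), q*(p-1)).
p*(q-1) = 5*15 = 75
q*(p-1) = 16*4 = 64
min(75, 64) = 64

64


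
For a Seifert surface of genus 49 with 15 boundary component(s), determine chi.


chi = 2 - 2g - b
= 2 - 2*49 - 15
= 2 - 98 - 15 = -111

-111


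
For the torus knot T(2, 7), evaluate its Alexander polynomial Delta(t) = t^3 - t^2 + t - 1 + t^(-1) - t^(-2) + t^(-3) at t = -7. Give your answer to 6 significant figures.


Substituting t = -7 into Delta(t) = t^3 - t^2 + t - 1 + t^(-1) - t^(-2) + t^(-3):
Term values: (-343) + (-49) + (-7) + (-1) + (-0.142857) + (-0.0204082) + (-0.00291545)
Sum = -400.1661808
Rounded to 6 significant figures: -400.166

-400.166


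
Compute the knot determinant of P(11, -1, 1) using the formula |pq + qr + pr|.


Step 1: Compute pq + qr + pr.
pq = 11*(-1) = -11
qr = (-1)*1 = -1
pr = 11*1 = 11
pq + qr + pr = -11 + (-1) + 11 = -1
Step 2: Take absolute value.
det(P(11,-1,1)) = |-1| = 1

1


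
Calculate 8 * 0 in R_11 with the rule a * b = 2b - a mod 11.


8 * 0 = 2*0 - 8 mod 11
= 0 - 8 mod 11
= -8 mod 11 = 3

3


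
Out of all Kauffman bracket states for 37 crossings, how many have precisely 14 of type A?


We choose which 14 of 37 crossings get A-smoothings.
C(37, 14) = 37! / (14! * 23!)
= 6107086800

6107086800


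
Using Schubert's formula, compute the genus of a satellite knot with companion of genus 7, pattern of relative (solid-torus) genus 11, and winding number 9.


Schubert: g(satellite) = g_rel(pattern) + |winding| * g(companion),
where g_rel(pattern) is the genus of the pattern relative to the solid torus.
= 11 + 9 * 7
= 11 + 63 = 74

74


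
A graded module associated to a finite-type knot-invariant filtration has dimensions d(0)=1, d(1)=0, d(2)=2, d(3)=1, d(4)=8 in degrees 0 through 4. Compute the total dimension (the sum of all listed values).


Total dimension = d(0) + d(1) + ... + d(4)
= 1 + 0 + 2 + 1 + 8
= 12

12


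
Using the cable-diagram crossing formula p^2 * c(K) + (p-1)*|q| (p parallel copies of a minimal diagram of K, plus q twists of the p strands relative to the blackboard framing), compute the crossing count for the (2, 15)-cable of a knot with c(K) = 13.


Step 1: Each of the c(K) crossings of the companion diagram becomes p*p = p^2 crossings among the p parallel strands, and each of the |q| twists s_1 s_2 ... s_(p-1) adds (p-1) crossings.
  Crossings = p^2 * c(K) + (p-1)*|q|
Step 2: = 2^2 * 13 + (2-1)*15
Step 3: = 4*13 + 1*15
Step 4: = 52 + 15 = 67

67


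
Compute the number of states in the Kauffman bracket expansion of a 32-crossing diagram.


Each crossing contributes 2 choices (A-smoothing or B-smoothing).
Total states = 2^32 = 4294967296

4294967296


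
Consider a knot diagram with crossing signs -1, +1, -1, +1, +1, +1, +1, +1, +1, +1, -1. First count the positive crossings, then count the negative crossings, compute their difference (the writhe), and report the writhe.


Step 1: Count positive crossings (+1).
Positive crossings: 8
Step 2: Count negative crossings (-1).
Negative crossings: 3
Step 3: Writhe = (positive) - (negative)
w = 8 - 3 = 5
Step 4: |w| = 5, and w is positive

5


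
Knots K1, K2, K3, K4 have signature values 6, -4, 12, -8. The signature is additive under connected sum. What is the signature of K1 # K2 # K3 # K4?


The signature is additive under connected sum.
signature(K1 # K2 # K3 # K4) = (6) + (-4) + (12) + (-8)
= 6

6


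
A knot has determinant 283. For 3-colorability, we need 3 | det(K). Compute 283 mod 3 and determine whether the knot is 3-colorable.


Step 1: A knot is p-colorable if and only if p divides its determinant.
Step 2: Compute 283 mod 3.
283 = 94 * 3 + 1
Step 3: 283 mod 3 = 1
Step 4: The knot is 3-colorable: no

1


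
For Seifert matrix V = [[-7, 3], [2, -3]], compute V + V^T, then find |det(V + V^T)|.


Step 1: Form V + V^T where V = [[-7, 3], [2, -3]]
  V^T = [[-7, 2], [3, -3]]
  V + V^T = [[-14, 5], [5, -6]]
Step 2: det(V + V^T) = (-14)*(-6) - 5*5
  = 84 - 25 = 59
Step 3: Knot determinant = |det(V + V^T)| = |59| = 59

59


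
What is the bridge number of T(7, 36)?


The bridge number of T(p,q) is min(p,q).
min(7, 36) = 7

7


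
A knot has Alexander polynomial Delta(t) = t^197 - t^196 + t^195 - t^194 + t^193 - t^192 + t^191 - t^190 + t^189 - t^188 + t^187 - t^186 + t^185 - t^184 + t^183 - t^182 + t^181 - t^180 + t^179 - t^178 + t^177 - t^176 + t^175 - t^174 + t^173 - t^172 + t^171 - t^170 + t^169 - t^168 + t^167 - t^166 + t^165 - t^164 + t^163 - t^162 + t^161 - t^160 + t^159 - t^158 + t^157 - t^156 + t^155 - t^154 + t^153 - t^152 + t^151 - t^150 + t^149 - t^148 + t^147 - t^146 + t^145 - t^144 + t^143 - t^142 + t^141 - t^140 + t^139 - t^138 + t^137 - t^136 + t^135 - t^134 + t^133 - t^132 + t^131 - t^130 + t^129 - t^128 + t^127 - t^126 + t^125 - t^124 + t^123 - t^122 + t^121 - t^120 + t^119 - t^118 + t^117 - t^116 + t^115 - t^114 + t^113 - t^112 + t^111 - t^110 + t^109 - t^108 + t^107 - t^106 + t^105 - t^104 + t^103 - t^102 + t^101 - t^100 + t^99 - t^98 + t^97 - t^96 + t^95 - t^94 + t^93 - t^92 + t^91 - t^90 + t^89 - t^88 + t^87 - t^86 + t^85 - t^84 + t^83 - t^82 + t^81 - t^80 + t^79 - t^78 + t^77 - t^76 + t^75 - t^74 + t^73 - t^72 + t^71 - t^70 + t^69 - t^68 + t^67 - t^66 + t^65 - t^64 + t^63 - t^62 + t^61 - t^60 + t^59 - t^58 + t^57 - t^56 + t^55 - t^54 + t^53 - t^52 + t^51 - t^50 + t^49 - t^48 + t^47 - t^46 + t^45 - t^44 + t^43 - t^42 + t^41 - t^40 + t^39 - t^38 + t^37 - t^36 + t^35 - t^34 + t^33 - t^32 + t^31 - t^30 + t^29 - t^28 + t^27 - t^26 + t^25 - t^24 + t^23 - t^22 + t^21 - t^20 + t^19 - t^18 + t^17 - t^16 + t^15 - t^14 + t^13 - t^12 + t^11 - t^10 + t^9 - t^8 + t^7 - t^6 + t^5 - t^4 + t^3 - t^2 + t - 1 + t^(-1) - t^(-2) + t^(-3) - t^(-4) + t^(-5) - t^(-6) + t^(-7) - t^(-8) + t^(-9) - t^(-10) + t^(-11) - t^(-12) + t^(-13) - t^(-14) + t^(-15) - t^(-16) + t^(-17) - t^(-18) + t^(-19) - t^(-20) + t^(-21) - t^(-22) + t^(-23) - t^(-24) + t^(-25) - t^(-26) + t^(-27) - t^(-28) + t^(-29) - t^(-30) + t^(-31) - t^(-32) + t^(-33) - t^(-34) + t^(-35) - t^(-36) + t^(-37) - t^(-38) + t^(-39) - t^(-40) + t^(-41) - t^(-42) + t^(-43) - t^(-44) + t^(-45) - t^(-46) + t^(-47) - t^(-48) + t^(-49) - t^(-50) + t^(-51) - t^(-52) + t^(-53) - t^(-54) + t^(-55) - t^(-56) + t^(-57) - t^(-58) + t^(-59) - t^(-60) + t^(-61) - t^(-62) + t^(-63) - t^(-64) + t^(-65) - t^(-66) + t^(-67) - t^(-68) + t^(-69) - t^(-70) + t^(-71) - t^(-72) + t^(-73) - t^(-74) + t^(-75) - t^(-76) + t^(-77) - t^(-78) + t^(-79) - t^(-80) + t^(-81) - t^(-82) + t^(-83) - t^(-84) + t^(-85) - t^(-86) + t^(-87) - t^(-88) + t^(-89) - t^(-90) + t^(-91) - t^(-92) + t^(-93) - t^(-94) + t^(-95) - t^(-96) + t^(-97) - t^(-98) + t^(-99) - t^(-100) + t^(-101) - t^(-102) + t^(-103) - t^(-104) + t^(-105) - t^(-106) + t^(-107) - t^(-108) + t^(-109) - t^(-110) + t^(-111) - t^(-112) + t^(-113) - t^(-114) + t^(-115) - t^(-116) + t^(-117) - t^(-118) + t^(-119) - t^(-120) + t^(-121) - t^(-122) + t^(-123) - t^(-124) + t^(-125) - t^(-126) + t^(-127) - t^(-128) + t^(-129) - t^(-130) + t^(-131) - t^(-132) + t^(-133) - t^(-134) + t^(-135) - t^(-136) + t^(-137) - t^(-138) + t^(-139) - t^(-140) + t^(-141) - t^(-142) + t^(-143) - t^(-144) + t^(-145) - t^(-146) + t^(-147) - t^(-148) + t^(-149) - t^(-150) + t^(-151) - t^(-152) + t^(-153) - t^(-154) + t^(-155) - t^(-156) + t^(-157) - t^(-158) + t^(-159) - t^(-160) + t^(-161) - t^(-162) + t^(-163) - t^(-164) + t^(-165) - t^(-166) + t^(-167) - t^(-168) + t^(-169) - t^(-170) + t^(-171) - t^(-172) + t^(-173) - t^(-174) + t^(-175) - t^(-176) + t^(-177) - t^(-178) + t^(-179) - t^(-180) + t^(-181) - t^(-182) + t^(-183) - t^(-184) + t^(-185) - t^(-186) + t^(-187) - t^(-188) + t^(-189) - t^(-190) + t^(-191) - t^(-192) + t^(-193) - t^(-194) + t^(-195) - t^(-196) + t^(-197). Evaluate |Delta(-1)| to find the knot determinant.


Step 1: The polynomial has 395 terms with alternating signs, exponents from 197 down to -197.
Step 2: Substitute t = -1. The i-th term has coefficient (-1)^i and exponent (m-i),
  so its value is (-1)^i * (-1)^(m-i) = (-1)^m = -1 for every i.
Step 3: All 395 terms equal -1, so Delta(-1) = 395 * (-1) = -395
Step 4: |Delta(-1)| = 395

395


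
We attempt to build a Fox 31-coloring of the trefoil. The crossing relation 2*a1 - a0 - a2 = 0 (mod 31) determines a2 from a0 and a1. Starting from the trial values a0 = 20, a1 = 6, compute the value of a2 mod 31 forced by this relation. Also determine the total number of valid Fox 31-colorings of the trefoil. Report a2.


Step 1: Apply the given crossing relation 2*a1 - a0 - a2 = 0 (mod 31).
  a2 = 2*a1 - a0 mod 31
  a2 = 2*6 - 20 mod 31
  a2 = 12 - 20 mod 31
  a2 = -8 mod 31 = 23
Step 2: The trefoil has determinant 3.
  Number of Fox p-colorings (p prime) is p^2 if p = 3, else p.
  Since 31 does not divide 3, only trivial (constant) colorings exist.
  (So the trial a0 = 20, a1 = 6 with a0 != a1 does NOT extend to a valid coloring of the whole trefoil: the other two crossing relations require 3*(a1 - a0) = 0 (mod 31), which fails.)
  Total colorings = 31
Step 3: a2 = 23, total Fox 31-colorings = 31

23


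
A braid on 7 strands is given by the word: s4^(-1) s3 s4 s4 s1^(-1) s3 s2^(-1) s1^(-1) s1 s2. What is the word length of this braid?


The word length counts the number of generators (including inverses).
Listing each generator: s4^(-1), s3, s4, s4, s1^(-1), s3, s2^(-1), s1^(-1), s1, s2
There are 10 generators in this braid word.

10


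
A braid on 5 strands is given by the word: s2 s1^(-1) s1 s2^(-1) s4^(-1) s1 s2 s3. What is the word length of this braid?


The word length counts the number of generators (including inverses).
Listing each generator: s2, s1^(-1), s1, s2^(-1), s4^(-1), s1, s2, s3
There are 8 generators in this braid word.

8


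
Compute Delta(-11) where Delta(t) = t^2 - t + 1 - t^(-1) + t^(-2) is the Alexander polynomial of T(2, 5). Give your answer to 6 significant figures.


Substituting t = -11 into Delta(t) = t^2 - t + 1 - t^(-1) + t^(-2):
Term values: (121) + (11) + (1) + (0.0909091) + (0.00826446)
Sum = 133.0991736
Rounded to 6 significant figures: 133.099

133.099


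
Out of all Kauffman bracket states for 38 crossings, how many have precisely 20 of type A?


We choose which 20 of 38 crossings get A-smoothings.
C(38, 20) = 38! / (20! * 18!)
= 33578000610

33578000610


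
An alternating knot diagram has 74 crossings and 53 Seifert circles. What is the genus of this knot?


For alternating knots, g = (c - s + 1)/2.
= (74 - 53 + 1)/2
= 22/2 = 11

11


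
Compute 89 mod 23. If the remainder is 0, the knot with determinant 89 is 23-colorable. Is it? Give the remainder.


Step 1: A knot is p-colorable if and only if p divides its determinant.
Step 2: Compute 89 mod 23.
89 = 3 * 23 + 20
Step 3: 89 mod 23 = 20
Step 4: The knot is 23-colorable: no

20


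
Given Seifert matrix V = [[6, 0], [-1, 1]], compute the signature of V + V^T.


Step 1: V + V^T = [[12, -1], [-1, 2]]
Step 2: trace = 14, det = 23
Step 3: Discriminant = 14^2 - 4*23 = 104
Step 4: Eigenvalues: 12.099, 1.90098
Step 5: Signature = (# positive eigenvalues) - (# negative eigenvalues) = 2

2


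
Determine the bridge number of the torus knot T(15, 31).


The bridge number of T(p,q) is min(p,q).
min(15, 31) = 15

15


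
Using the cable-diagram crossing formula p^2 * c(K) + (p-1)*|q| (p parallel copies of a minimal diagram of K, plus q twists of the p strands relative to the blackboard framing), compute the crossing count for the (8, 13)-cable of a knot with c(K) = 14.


Step 1: Each of the c(K) crossings of the companion diagram becomes p*p = p^2 crossings among the p parallel strands, and each of the |q| twists s_1 s_2 ... s_(p-1) adds (p-1) crossings.
  Crossings = p^2 * c(K) + (p-1)*|q|
Step 2: = 8^2 * 14 + (8-1)*13
Step 3: = 64*14 + 7*13
Step 4: = 896 + 91 = 987

987


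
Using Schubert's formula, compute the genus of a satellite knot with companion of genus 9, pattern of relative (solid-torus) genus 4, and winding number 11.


Schubert: g(satellite) = g_rel(pattern) + |winding| * g(companion),
where g_rel(pattern) is the genus of the pattern relative to the solid torus.
= 4 + 11 * 9
= 4 + 99 = 103

103


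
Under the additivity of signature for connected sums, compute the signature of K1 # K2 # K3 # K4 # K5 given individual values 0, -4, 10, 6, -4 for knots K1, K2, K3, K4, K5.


The signature is additive under connected sum.
signature(K1 # K2 # K3 # K4 # K5) = (0) + (-4) + (10) + (6) + (-4)
= 8

8


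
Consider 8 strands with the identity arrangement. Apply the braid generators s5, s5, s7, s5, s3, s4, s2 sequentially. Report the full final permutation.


Starting with identity [1, 2, 3, 4, 5, 6, 7, 8].
Apply generators in sequence:
  After s5: [1, 2, 3, 4, 6, 5, 7, 8]
  After s5: [1, 2, 3, 4, 5, 6, 7, 8]
  After s7: [1, 2, 3, 4, 5, 6, 8, 7]
  After s5: [1, 2, 3, 4, 6, 5, 8, 7]
  After s3: [1, 2, 4, 3, 6, 5, 8, 7]
  After s4: [1, 2, 4, 6, 3, 5, 8, 7]
  After s2: [1, 4, 2, 6, 3, 5, 8, 7]
Final permutation: [1, 4, 2, 6, 3, 5, 8, 7]

[1, 4, 2, 6, 3, 5, 8, 7]


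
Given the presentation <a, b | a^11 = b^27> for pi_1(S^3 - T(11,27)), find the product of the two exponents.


The relation is a^11 = b^27.
Product of exponents = 11 * 27
= 297

297


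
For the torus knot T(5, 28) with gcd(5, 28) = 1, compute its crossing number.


For a torus knot T(p, q) with gcd(p,q)=1,
the crossing number is min(p*(q-1), q*(p-1)).
p*(q-1) = 5*27 = 135
q*(p-1) = 28*4 = 112
min(135, 112) = 112

112


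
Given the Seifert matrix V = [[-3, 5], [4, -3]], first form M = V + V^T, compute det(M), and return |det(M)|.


Step 1: Form V + V^T where V = [[-3, 5], [4, -3]]
  V^T = [[-3, 4], [5, -3]]
  V + V^T = [[-6, 9], [9, -6]]
Step 2: det(V + V^T) = (-6)*(-6) - 9*9
  = 36 - 81 = -45
Step 3: Knot determinant = |det(V + V^T)| = |-45| = 45

45


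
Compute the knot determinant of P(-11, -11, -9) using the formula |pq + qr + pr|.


Step 1: Compute pq + qr + pr.
pq = (-11)*(-11) = 121
qr = (-11)*(-9) = 99
pr = (-11)*(-9) = 99
pq + qr + pr = 121 + 99 + 99 = 319
Step 2: Take absolute value.
det(P(-11,-11,-9)) = |319| = 319

319


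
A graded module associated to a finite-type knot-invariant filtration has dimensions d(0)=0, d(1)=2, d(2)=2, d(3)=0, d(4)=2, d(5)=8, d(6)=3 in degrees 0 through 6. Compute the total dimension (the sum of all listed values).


Total dimension = d(0) + d(1) + ... + d(6)
= 0 + 2 + 2 + 0 + 2 + 8 + 3
= 17

17


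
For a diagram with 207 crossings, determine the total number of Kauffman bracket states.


Each crossing contributes 2 choices (A-smoothing or B-smoothing).
Total states = 2^207 = 205688069665150755269371147819668813122841983204197482918576128

205688069665150755269371147819668813122841983204197482918576128


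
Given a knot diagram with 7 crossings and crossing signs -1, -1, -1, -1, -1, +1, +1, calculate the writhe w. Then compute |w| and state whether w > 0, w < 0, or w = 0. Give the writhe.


Step 1: Count positive crossings (+1).
Positive crossings: 2
Step 2: Count negative crossings (-1).
Negative crossings: 5
Step 3: Writhe = (positive) - (negative)
w = 2 - 5 = -3
Step 4: |w| = 3, and w is negative

-3


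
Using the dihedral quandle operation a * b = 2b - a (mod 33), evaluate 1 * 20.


1 * 20 = 2*20 - 1 mod 33
= 40 - 1 mod 33
= 39 mod 33 = 6

6


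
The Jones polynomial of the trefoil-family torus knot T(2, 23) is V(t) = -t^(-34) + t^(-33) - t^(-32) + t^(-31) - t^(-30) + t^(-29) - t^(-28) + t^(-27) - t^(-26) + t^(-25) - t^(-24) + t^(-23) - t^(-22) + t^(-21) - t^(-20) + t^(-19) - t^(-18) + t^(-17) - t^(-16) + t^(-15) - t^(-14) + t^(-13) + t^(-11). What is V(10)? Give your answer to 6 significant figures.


Substituting t = 10 into V(t) = -t^(-34) + t^(-33) - t^(-32) + t^(-31) - t^(-30) + t^(-29) - t^(-28) + t^(-27) - t^(-26) + t^(-25) - t^(-24) + t^(-23) - t^(-22) + t^(-21) - t^(-20) + t^(-19) - t^(-18) + t^(-17) - t^(-16) + t^(-15) - t^(-14) + t^(-13) + t^(-11):
  (-)t^(-34) = -1e-34
  (+)t^(-33) = 1e-33
  (-)t^(-32) = -1e-32
  (+)t^(-31) = 1e-31
  (-)t^(-30) = -1e-30
  (+)t^(-29) = 1e-29
  (-)t^(-28) = -1e-28
  (+)t^(-27) = 1e-27
  (-)t^(-26) = -1e-26
  (+)t^(-25) = 1e-25
  (-)t^(-24) = -1e-24
  (+)t^(-23) = 1e-23
  (-)t^(-22) = -1e-22
  (+)t^(-21) = 1e-21
  (-)t^(-20) = -1e-20
  (+)t^(-19) = 1e-19
  (-)t^(-18) = -1e-18
  (+)t^(-17) = 1e-17
  (-)t^(-16) = -1e-16
  (+)t^(-15) = 1e-15
  (-)t^(-14) = -1e-14
  (+)t^(-13) = 1e-13
  (+)t^(-11) = 1e-11
Sum = (-1e-34) + (1e-33) + (-1e-32) + (1e-31) + (-1e-30) + (1e-29) + (-1e-28) + (1e-27) + (-1e-26) + (1e-25) + (-1e-24) + (1e-23) + (-1e-22) + (1e-21) + (-1e-20) + (1e-19) + (-1e-18) + (1e-17) + (-1e-16) + (1e-15) + (-1e-14) + (1e-13) + (1e-11)
= 1.009090909e-11
Rounded to 6 significant figures: 1.00909e-11

1.00909e-11


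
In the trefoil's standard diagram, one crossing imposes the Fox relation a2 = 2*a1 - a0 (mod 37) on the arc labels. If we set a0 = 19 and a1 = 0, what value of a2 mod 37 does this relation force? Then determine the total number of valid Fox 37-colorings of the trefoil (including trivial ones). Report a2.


Step 1: Apply the given crossing relation 2*a1 - a0 - a2 = 0 (mod 37).
  a2 = 2*a1 - a0 mod 37
  a2 = 2*0 - 19 mod 37
  a2 = 0 - 19 mod 37
  a2 = -19 mod 37 = 18
Step 2: The trefoil has determinant 3.
  Number of Fox p-colorings (p prime) is p^2 if p = 3, else p.
  Since 37 does not divide 3, only trivial (constant) colorings exist.
  (So the trial a0 = 19, a1 = 0 with a0 != a1 does NOT extend to a valid coloring of the whole trefoil: the other two crossing relations require 3*(a1 - a0) = 0 (mod 37), which fails.)
  Total colorings = 37
Step 3: a2 = 18, total Fox 37-colorings = 37

18


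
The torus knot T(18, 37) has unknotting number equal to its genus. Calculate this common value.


For a torus knot T(p,q), both the unknotting number and genus equal (p-1)(q-1)/2.
= (18-1)(37-1)/2
= 17*36/2
= 612/2 = 306

306


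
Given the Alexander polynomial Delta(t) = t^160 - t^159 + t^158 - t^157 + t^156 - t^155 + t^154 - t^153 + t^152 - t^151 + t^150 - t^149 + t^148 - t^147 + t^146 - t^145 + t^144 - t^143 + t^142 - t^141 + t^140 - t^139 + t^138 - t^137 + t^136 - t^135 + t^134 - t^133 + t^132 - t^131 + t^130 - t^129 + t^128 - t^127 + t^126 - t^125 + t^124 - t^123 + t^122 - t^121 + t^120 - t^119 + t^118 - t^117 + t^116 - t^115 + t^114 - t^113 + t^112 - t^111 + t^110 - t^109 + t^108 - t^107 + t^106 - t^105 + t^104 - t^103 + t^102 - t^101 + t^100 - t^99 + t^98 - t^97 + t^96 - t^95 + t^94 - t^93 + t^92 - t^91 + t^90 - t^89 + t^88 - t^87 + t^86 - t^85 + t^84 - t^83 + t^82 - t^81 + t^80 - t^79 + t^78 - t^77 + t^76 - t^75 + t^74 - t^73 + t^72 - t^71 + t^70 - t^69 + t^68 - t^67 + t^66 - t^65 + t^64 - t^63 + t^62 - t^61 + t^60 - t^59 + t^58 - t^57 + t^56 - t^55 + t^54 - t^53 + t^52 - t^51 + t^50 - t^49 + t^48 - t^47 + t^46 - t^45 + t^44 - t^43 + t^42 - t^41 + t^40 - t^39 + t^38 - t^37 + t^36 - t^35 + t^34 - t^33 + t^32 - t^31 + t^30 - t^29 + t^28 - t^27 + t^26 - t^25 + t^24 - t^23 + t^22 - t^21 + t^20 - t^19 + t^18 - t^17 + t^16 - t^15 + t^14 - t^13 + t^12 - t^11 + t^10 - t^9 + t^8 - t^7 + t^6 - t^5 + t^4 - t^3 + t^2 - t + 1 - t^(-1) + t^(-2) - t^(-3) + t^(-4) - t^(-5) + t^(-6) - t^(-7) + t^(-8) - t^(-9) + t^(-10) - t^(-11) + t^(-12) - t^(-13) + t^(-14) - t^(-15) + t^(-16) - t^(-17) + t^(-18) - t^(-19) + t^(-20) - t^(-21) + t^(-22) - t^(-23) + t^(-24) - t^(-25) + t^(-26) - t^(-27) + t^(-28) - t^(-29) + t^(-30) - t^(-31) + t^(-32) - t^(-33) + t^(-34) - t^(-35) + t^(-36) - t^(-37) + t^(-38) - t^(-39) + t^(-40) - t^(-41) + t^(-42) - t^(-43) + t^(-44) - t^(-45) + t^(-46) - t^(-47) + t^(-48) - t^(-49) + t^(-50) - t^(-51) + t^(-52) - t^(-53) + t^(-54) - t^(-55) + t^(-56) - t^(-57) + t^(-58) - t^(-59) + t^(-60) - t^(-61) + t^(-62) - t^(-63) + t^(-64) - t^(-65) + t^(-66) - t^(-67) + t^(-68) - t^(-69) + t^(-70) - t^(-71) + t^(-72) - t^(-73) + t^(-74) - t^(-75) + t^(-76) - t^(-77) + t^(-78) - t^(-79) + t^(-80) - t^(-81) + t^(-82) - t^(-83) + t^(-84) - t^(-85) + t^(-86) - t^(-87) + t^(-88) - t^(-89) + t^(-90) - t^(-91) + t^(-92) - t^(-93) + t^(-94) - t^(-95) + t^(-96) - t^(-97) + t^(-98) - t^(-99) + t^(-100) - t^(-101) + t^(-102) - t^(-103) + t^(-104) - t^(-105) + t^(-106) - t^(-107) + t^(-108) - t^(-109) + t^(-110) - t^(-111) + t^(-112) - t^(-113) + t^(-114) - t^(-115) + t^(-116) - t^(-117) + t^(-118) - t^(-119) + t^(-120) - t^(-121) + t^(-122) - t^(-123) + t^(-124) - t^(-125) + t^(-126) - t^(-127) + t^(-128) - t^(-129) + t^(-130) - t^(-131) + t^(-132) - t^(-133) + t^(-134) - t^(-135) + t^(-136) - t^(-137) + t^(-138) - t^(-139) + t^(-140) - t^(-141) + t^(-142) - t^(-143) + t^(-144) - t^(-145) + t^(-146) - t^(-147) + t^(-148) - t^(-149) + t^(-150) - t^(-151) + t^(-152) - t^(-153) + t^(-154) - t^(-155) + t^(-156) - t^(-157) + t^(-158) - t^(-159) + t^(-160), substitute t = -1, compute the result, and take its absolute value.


Step 1: The polynomial has 321 terms with alternating signs, exponents from 160 down to -160.
Step 2: Substitute t = -1. The i-th term has coefficient (-1)^i and exponent (m-i),
  so its value is (-1)^i * (-1)^(m-i) = (-1)^m = 1 for every i.
Step 3: All 321 terms equal 1, so Delta(-1) = 321 * (1) = 321
Step 4: |Delta(-1)| = 321

321


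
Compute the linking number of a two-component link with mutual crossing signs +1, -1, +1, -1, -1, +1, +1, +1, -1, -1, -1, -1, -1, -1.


Step 1: Count positive crossings: 5
Step 2: Count negative crossings: 9
Step 3: Sum of signs = 5 - 9 = -4
Step 4: Linking number = sum/2 = -4/2 = -2

-2


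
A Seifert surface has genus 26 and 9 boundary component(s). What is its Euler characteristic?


chi = 2 - 2g - b
= 2 - 2*26 - 9
= 2 - 52 - 9 = -59

-59


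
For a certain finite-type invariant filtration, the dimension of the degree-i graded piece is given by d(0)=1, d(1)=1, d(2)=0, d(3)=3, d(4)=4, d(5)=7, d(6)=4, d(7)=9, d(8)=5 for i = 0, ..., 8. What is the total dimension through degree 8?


Total dimension = d(0) + d(1) + ... + d(8)
= 1 + 1 + 0 + 3 + 4 + 7 + 4 + 9 + 5
= 34

34


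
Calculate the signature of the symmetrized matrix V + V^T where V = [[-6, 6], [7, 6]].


Step 1: V + V^T = [[-12, 13], [13, 12]]
Step 2: trace = 0, det = -313
Step 3: Discriminant = 0^2 - 4*(-313) = 1252
Step 4: Eigenvalues: 17.6918, -17.6918
Step 5: Signature = (# positive eigenvalues) - (# negative eigenvalues) = 0

0


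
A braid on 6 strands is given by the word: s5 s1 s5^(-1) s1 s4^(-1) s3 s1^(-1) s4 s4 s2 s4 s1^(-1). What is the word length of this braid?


The word length counts the number of generators (including inverses).
Listing each generator: s5, s1, s5^(-1), s1, s4^(-1), s3, s1^(-1), s4, s4, s2, s4, s1^(-1)
There are 12 generators in this braid word.

12


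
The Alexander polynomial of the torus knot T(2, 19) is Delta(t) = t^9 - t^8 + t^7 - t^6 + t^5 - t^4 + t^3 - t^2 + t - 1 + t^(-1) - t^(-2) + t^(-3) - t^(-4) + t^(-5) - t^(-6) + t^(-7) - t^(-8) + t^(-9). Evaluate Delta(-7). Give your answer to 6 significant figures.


Substituting t = -7 into Delta(t) = t^9 - t^8 + t^7 - t^6 + t^5 - t^4 + t^3 - t^2 + t - 1 + t^(-1) - t^(-2) + t^(-3) - t^(-4) + t^(-5) - t^(-6) + t^(-7) - t^(-8) + t^(-9):
Term values: (-40353607) + (-5764801) + (-823543) + (-117649) + (-16807) + (-2401) + (-343) + (-49) + (-7) + (-1) + (-0.142857) + (-0.0204082) + (-0.00291545) + (-0.000416493) + (-5.9499e-05) + (-8.49986e-06) + (-1.21427e-06) + (-1.73467e-07) + (-2.47809e-08)
Sum = -47079208.17
Rounded to 6 significant figures: -4.70792e+07

-4.70792e+07


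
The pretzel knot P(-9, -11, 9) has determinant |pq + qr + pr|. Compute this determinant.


Step 1: Compute pq + qr + pr.
pq = (-9)*(-11) = 99
qr = (-11)*9 = -99
pr = (-9)*9 = -81
pq + qr + pr = 99 + (-99) + (-81) = -81
Step 2: Take absolute value.
det(P(-9,-11,9)) = |-81| = 81

81


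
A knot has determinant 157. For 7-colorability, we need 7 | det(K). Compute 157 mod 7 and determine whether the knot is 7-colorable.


Step 1: A knot is p-colorable if and only if p divides its determinant.
Step 2: Compute 157 mod 7.
157 = 22 * 7 + 3
Step 3: 157 mod 7 = 3
Step 4: The knot is 7-colorable: no

3


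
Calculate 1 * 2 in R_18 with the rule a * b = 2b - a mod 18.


1 * 2 = 2*2 - 1 mod 18
= 4 - 1 mod 18
= 3 mod 18 = 3

3


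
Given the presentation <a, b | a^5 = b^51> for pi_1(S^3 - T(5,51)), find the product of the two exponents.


The relation is a^5 = b^51.
Product of exponents = 5 * 51
= 255

255


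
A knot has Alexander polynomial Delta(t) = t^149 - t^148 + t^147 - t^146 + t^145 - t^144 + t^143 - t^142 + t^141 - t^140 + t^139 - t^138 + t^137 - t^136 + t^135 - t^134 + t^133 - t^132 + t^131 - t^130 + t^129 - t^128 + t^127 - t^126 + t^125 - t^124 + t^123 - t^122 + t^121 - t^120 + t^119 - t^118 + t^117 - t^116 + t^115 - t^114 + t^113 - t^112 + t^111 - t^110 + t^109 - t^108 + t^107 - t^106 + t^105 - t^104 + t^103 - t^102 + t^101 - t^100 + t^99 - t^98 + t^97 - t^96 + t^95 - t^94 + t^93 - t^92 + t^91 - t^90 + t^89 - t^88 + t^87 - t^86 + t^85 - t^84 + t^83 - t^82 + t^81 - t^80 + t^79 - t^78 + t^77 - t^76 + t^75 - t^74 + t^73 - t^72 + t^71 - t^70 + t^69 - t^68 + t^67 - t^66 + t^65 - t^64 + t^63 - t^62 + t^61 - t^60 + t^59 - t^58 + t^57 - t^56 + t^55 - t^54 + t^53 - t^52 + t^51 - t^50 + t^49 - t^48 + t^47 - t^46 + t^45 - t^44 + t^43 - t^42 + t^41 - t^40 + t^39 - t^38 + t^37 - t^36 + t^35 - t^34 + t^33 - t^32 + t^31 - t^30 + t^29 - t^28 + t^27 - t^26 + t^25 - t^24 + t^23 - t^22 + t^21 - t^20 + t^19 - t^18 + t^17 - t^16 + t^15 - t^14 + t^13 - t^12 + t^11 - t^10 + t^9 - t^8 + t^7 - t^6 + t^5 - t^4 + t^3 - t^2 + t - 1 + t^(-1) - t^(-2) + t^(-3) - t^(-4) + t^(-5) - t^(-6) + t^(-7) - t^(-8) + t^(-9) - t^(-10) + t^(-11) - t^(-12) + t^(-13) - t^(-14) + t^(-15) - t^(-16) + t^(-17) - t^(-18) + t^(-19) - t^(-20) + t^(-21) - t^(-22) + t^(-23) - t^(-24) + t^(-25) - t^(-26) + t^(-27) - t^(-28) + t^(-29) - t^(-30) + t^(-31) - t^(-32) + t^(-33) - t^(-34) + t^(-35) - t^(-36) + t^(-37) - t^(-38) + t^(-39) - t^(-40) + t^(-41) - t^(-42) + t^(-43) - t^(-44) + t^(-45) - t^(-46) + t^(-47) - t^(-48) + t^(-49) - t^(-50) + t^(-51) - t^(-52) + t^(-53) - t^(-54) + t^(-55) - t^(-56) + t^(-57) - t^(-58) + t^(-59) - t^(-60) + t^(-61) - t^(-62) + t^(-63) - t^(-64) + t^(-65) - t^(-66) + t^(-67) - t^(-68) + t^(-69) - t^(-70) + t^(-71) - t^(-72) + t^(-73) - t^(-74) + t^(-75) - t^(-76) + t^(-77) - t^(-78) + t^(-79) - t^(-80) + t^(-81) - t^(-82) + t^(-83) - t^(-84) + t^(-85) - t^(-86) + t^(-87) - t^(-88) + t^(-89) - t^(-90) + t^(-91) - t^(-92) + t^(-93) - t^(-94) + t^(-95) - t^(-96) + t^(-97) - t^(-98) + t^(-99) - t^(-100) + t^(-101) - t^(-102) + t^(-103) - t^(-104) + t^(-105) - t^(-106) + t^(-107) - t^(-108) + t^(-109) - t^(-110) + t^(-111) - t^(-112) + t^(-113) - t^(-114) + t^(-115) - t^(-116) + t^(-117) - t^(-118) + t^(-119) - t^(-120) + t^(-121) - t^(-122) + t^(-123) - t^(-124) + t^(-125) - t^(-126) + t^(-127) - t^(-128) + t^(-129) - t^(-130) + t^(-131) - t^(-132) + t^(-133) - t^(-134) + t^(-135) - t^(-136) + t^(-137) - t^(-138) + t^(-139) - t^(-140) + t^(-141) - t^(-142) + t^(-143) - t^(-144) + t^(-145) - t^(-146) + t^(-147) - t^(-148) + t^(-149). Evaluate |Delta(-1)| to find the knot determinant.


Step 1: The polynomial has 299 terms with alternating signs, exponents from 149 down to -149.
Step 2: Substitute t = -1. The i-th term has coefficient (-1)^i and exponent (m-i),
  so its value is (-1)^i * (-1)^(m-i) = (-1)^m = -1 for every i.
Step 3: All 299 terms equal -1, so Delta(-1) = 299 * (-1) = -299
Step 4: |Delta(-1)| = 299

299


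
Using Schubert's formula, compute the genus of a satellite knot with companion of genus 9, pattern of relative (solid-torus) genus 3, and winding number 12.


Schubert: g(satellite) = g_rel(pattern) + |winding| * g(companion),
where g_rel(pattern) is the genus of the pattern relative to the solid torus.
= 3 + 12 * 9
= 3 + 108 = 111

111


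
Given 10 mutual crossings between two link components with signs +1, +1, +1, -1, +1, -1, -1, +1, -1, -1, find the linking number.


Step 1: Count positive crossings: 5
Step 2: Count negative crossings: 5
Step 3: Sum of signs = 5 - 5 = 0
Step 4: Linking number = sum/2 = 0/2 = 0

0


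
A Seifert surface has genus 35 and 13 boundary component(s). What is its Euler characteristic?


chi = 2 - 2g - b
= 2 - 2*35 - 13
= 2 - 70 - 13 = -81

-81


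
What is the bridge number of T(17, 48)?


The bridge number of T(p,q) is min(p,q).
min(17, 48) = 17

17


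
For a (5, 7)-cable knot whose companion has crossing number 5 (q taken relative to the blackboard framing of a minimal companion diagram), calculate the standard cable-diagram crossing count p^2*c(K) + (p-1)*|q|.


Step 1: Each of the c(K) crossings of the companion diagram becomes p*p = p^2 crossings among the p parallel strands, and each of the |q| twists s_1 s_2 ... s_(p-1) adds (p-1) crossings.
  Crossings = p^2 * c(K) + (p-1)*|q|
Step 2: = 5^2 * 5 + (5-1)*7
Step 3: = 25*5 + 4*7
Step 4: = 125 + 28 = 153

153


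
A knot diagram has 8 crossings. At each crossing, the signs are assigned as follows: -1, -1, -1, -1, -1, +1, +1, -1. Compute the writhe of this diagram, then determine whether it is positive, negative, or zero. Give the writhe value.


Step 1: Count positive crossings (+1).
Positive crossings: 2
Step 2: Count negative crossings (-1).
Negative crossings: 6
Step 3: Writhe = (positive) - (negative)
w = 2 - 6 = -4
Step 4: |w| = 4, and w is negative

-4


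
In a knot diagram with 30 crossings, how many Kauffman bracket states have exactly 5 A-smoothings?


We choose which 5 of 30 crossings get A-smoothings.
C(30, 5) = 30! / (5! * 25!)
= 142506

142506


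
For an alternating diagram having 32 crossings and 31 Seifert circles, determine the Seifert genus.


For alternating knots, g = (c - s + 1)/2.
= (32 - 31 + 1)/2
= 2/2 = 1

1


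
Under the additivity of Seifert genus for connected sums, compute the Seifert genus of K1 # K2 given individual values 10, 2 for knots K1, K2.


The Seifert genus is additive under connected sum.
Seifert genus(K1 # K2) = (10) + (2)
= 12

12


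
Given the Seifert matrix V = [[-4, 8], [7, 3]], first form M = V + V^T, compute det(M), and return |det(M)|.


Step 1: Form V + V^T where V = [[-4, 8], [7, 3]]
  V^T = [[-4, 7], [8, 3]]
  V + V^T = [[-8, 15], [15, 6]]
Step 2: det(V + V^T) = (-8)*6 - 15*15
  = -48 - 225 = -273
Step 3: Knot determinant = |det(V + V^T)| = |-273| = 273

273


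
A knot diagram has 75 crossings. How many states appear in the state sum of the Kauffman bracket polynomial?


Each crossing contributes 2 choices (A-smoothing or B-smoothing).
Total states = 2^75 = 37778931862957161709568

37778931862957161709568


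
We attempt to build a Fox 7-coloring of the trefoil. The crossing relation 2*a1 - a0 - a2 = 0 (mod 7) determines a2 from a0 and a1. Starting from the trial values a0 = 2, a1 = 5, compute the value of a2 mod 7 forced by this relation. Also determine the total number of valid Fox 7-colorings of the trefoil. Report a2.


Step 1: Apply the given crossing relation 2*a1 - a0 - a2 = 0 (mod 7).
  a2 = 2*a1 - a0 mod 7
  a2 = 2*5 - 2 mod 7
  a2 = 10 - 2 mod 7
  a2 = 8 mod 7 = 1
Step 2: The trefoil has determinant 3.
  Number of Fox p-colorings (p prime) is p^2 if p = 3, else p.
  Since 7 does not divide 3, only trivial (constant) colorings exist.
  (So the trial a0 = 2, a1 = 5 with a0 != a1 does NOT extend to a valid coloring of the whole trefoil: the other two crossing relations require 3*(a1 - a0) = 0 (mod 7), which fails.)
  Total colorings = 7
Step 3: a2 = 1, total Fox 7-colorings = 7

1


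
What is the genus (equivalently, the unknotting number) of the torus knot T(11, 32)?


For a torus knot T(p,q), both the unknotting number and genus equal (p-1)(q-1)/2.
= (11-1)(32-1)/2
= 10*31/2
= 310/2 = 155

155


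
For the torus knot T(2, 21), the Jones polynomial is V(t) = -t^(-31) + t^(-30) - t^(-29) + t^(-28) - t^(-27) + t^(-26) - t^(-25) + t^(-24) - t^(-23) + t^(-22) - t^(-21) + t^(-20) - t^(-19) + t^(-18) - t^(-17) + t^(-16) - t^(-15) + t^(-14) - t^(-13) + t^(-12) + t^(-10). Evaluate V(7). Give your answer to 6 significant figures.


Substituting t = 7 into V(t) = -t^(-31) + t^(-30) - t^(-29) + t^(-28) - t^(-27) + t^(-26) - t^(-25) + t^(-24) - t^(-23) + t^(-22) - t^(-21) + t^(-20) - t^(-19) + t^(-18) - t^(-17) + t^(-16) - t^(-15) + t^(-14) - t^(-13) + t^(-12) + t^(-10):
  (-)t^(-31) = -6.33812e-27
  (+)t^(-30) = 4.43669e-26
  (-)t^(-29) = -3.10568e-25
  (+)t^(-28) = 2.17398e-24
  (-)t^(-27) = -1.52178e-23
  (+)t^(-26) = 1.06525e-22
  (-)t^(-25) = -7.45674e-22
  (+)t^(-24) = 5.21972e-21
  (-)t^(-23) = -3.6538e-20
  (+)t^(-22) = 2.55766e-19
  (-)t^(-21) = -1.79036e-18
  (+)t^(-20) = 1.25325e-17
  (-)t^(-19) = -8.77278e-17
  (+)t^(-18) = 6.14095e-16
  (-)t^(-17) = -4.29866e-15
  (+)t^(-16) = 3.00906e-14
  (-)t^(-15) = -2.10634e-13
  (+)t^(-14) = 1.47444e-12
  (-)t^(-13) = -1.03211e-11
  (+)t^(-12) = 7.22476e-11
  (+)t^(-10) = 3.54013e-09
Sum = (-6.33812e-27) + (4.43669e-26) + (-3.10568e-25) + (2.17398e-24) + (-1.52178e-23) + (1.06525e-22) + (-7.45674e-22) + (5.21972e-21) + (-3.6538e-20) + (2.55766e-19) + (-1.79036e-18) + (1.25325e-17) + (-8.77278e-17) + (6.14095e-16) + (-4.29866e-15) + (3.00906e-14) + (-2.10634e-13) + (1.47444e-12) + (-1.03211e-11) + (7.22476e-11) + (3.54013e-09)
= 3.603349838e-09
Rounded to 6 significant figures: 3.60335e-09

3.60335e-09


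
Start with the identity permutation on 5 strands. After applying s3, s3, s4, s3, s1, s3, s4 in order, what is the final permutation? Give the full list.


Starting with identity [1, 2, 3, 4, 5].
Apply generators in sequence:
  After s3: [1, 2, 4, 3, 5]
  After s3: [1, 2, 3, 4, 5]
  After s4: [1, 2, 3, 5, 4]
  After s3: [1, 2, 5, 3, 4]
  After s1: [2, 1, 5, 3, 4]
  After s3: [2, 1, 3, 5, 4]
  After s4: [2, 1, 3, 4, 5]
Final permutation: [2, 1, 3, 4, 5]

[2, 1, 3, 4, 5]


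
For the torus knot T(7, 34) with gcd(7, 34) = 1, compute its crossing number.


For a torus knot T(p, q) with gcd(p,q)=1,
the crossing number is min(p*(q-1), q*(p-1)).
p*(q-1) = 7*33 = 231
q*(p-1) = 34*6 = 204
min(231, 204) = 204

204


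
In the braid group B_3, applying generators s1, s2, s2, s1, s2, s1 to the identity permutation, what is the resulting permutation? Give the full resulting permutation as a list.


Starting with identity [1, 2, 3].
Apply generators in sequence:
  After s1: [2, 1, 3]
  After s2: [2, 3, 1]
  After s2: [2, 1, 3]
  After s1: [1, 2, 3]
  After s2: [1, 3, 2]
  After s1: [3, 1, 2]
Final permutation: [3, 1, 2]

[3, 1, 2]


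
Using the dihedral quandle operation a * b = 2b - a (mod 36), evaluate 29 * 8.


29 * 8 = 2*8 - 29 mod 36
= 16 - 29 mod 36
= -13 mod 36 = 23

23


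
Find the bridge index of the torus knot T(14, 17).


The bridge number of T(p,q) is min(p,q).
min(14, 17) = 14

14


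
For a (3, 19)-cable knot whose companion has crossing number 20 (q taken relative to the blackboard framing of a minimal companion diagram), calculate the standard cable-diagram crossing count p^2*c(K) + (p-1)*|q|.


Step 1: Each of the c(K) crossings of the companion diagram becomes p*p = p^2 crossings among the p parallel strands, and each of the |q| twists s_1 s_2 ... s_(p-1) adds (p-1) crossings.
  Crossings = p^2 * c(K) + (p-1)*|q|
Step 2: = 3^2 * 20 + (3-1)*19
Step 3: = 9*20 + 2*19
Step 4: = 180 + 38 = 218

218


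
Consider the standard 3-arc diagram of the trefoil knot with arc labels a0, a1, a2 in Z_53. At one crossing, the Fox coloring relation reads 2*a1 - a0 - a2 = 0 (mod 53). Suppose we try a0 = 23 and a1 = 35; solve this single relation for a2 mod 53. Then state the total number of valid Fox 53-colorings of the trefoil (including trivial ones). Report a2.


Step 1: Apply the given crossing relation 2*a1 - a0 - a2 = 0 (mod 53).
  a2 = 2*a1 - a0 mod 53
  a2 = 2*35 - 23 mod 53
  a2 = 70 - 23 mod 53
  a2 = 47 mod 53 = 47
Step 2: The trefoil has determinant 3.
  Number of Fox p-colorings (p prime) is p^2 if p = 3, else p.
  Since 53 does not divide 3, only trivial (constant) colorings exist.
  (So the trial a0 = 23, a1 = 35 with a0 != a1 does NOT extend to a valid coloring of the whole trefoil: the other two crossing relations require 3*(a1 - a0) = 0 (mod 53), which fails.)
  Total colorings = 53
Step 3: a2 = 47, total Fox 53-colorings = 53

47


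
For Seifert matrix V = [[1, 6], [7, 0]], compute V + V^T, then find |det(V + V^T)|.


Step 1: Form V + V^T where V = [[1, 6], [7, 0]]
  V^T = [[1, 7], [6, 0]]
  V + V^T = [[2, 13], [13, 0]]
Step 2: det(V + V^T) = 2*0 - 13*13
  = 0 - 169 = -169
Step 3: Knot determinant = |det(V + V^T)| = |-169| = 169

169


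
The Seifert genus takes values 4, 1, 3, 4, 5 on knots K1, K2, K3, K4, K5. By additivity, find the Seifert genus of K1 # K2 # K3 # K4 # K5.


The Seifert genus is additive under connected sum.
Seifert genus(K1 # K2 # K3 # K4 # K5) = (4) + (1) + (3) + (4) + (5)
= 17

17


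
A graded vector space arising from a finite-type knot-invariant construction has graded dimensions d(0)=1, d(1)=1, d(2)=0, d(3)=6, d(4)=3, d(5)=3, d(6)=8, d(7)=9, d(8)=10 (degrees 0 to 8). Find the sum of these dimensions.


Total dimension = d(0) + d(1) + ... + d(8)
= 1 + 1 + 0 + 6 + 3 + 3 + 8 + 9 + 10
= 41

41


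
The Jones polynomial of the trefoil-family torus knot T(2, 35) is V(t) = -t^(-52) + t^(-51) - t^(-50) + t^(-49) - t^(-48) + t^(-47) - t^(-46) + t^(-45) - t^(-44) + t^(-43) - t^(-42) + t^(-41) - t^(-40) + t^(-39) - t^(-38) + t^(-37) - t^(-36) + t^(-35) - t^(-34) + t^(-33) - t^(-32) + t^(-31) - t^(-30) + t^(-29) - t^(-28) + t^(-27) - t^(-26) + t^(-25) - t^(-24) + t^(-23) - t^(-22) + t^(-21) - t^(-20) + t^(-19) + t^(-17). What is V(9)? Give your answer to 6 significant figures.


Substituting t = 9 into V(t) = -t^(-52) + t^(-51) - t^(-50) + t^(-49) - t^(-48) + t^(-47) - t^(-46) + t^(-45) - t^(-44) + t^(-43) - t^(-42) + t^(-41) - t^(-40) + t^(-39) - t^(-38) + t^(-37) - t^(-36) + t^(-35) - t^(-34) + t^(-33) - t^(-32) + t^(-31) - t^(-30) + t^(-29) - t^(-28) + t^(-27) - t^(-26) + t^(-25) - t^(-24) + t^(-23) - t^(-22) + t^(-21) - t^(-20) + t^(-19) + t^(-17):
  (-)t^(-52) = -2.39546e-50
  (+)t^(-51) = 2.15592e-49
  (-)t^(-50) = -1.94033e-48
  (+)t^(-49) = 1.74629e-47
  (-)t^(-48) = -1.57166e-46
  (+)t^(-47) = 1.4145e-45
  (-)t^(-46) = -1.27305e-44
  (+)t^(-45) = 1.14574e-43
  (-)t^(-44) = -1.03117e-42
  (+)t^(-43) = 9.28052e-42
  (-)t^(-42) = -8.35246e-41
  (+)t^(-41) = 7.51722e-40
  (-)t^(-40) = -6.7655e-39
  (+)t^(-39) = 6.08895e-38
  (-)t^(-38) = -5.48005e-37
  (+)t^(-37) = 4.93205e-36
  (-)t^(-36) = -4.43884e-35
  (+)t^(-35) = 3.99496e-34
  (-)t^(-34) = -3.59546e-33
  (+)t^(-33) = 3.23592e-32
  (-)t^(-32) = -2.91232e-31
  (+)t^(-31) = 2.62109e-30
  (-)t^(-30) = -2.35898e-29
  (+)t^(-29) = 2.12308e-28
  (-)t^(-28) = -1.91078e-27
  (+)t^(-27) = 1.7197e-26
  (-)t^(-26) = -1.54773e-25
  (+)t^(-25) = 1.39296e-24
  (-)t^(-24) = -1.25366e-23
  (+)t^(-23) = 1.12829e-22
  (-)t^(-22) = -1.01546e-21
  (+)t^(-21) = 9.13918e-21
  (-)t^(-20) = -8.22526e-20
  (+)t^(-19) = 7.40274e-19
  (+)t^(-17) = 5.99622e-17
Sum = (-2.39546e-50) + (2.15592e-49) + (-1.94033e-48) + (1.74629e-47) + (-1.57166e-46) + (1.4145e-45) + (-1.27305e-44) + (1.14574e-43) + (-1.03117e-42) + (9.28052e-42) + (-8.35246e-41) + (7.51722e-40) + (-6.7655e-39) + (6.08895e-38) + (-5.48005e-37) + (4.93205e-36) + (-4.43884e-35) + (3.99496e-34) + (-3.59546e-33) + (3.23592e-32) + (-2.91232e-31) + (2.62109e-30) + (-2.35898e-29) + (2.12308e-28) + (-1.91078e-27) + (1.7197e-26) + (-1.54773e-25) + (1.39296e-24) + (-1.25366e-23) + (1.12829e-22) + (-1.01546e-21) + (9.13918e-21) + (-8.22526e-20) + (7.40274e-19) + (5.99622e-17)
= 6.062841608e-17
Rounded to 6 significant figures: 6.06284e-17

6.06284e-17


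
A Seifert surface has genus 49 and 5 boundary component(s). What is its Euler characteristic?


chi = 2 - 2g - b
= 2 - 2*49 - 5
= 2 - 98 - 5 = -101

-101


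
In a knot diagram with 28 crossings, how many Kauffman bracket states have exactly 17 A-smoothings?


We choose which 17 of 28 crossings get A-smoothings.
C(28, 17) = 28! / (17! * 11!)
= 21474180

21474180


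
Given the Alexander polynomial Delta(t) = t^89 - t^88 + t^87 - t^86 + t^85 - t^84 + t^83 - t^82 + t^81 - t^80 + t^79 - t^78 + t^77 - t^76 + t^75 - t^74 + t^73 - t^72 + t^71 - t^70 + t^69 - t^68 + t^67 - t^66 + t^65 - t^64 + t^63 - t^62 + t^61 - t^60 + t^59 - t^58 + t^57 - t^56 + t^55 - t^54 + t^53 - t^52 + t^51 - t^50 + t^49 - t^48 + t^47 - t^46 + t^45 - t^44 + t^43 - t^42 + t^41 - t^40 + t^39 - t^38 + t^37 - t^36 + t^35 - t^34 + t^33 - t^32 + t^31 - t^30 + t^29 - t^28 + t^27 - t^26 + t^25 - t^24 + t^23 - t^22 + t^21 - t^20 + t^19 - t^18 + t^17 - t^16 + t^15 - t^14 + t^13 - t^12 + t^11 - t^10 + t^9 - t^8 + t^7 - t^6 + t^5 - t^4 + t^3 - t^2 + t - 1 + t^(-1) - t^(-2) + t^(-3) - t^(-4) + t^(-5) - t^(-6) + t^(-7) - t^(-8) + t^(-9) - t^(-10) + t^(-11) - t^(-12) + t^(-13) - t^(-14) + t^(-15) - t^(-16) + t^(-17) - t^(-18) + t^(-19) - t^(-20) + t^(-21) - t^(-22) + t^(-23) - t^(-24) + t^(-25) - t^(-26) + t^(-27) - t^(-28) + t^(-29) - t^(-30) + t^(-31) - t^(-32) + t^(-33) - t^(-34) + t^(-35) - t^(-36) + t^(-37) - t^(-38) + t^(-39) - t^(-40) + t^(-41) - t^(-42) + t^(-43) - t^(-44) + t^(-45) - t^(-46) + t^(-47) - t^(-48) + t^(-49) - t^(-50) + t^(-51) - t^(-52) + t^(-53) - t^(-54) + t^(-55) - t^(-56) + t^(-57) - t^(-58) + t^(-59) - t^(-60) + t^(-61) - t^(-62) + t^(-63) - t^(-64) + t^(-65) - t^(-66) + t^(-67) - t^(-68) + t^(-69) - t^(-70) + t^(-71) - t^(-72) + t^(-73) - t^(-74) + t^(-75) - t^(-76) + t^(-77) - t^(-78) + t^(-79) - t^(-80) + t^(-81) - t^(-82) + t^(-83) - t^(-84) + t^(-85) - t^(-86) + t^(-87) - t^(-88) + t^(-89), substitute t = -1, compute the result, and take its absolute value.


Step 1: The polynomial has 179 terms with alternating signs, exponents from 89 down to -89.
Step 2: Substitute t = -1. The i-th term has coefficient (-1)^i and exponent (m-i),
  so its value is (-1)^i * (-1)^(m-i) = (-1)^m = -1 for every i.
Step 3: All 179 terms equal -1, so Delta(-1) = 179 * (-1) = -179
Step 4: |Delta(-1)| = 179

179
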